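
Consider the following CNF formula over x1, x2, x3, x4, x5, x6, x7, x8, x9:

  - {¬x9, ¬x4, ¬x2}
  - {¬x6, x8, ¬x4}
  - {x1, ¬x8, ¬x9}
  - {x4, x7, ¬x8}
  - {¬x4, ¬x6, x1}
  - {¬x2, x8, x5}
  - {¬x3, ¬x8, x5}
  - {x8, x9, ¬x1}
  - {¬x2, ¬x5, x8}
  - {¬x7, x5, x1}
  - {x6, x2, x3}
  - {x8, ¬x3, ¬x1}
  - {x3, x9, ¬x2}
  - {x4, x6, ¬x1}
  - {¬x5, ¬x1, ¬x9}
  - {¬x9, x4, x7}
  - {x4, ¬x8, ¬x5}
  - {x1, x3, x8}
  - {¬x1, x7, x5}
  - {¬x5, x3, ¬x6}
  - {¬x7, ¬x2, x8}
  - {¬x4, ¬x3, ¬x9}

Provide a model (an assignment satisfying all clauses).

x1=False, x2=True, x3=True, x4=True, x5=True, x6=False, x7=False, x8=True, x9=False

Branch on x1: take x1 = False.
Try x2 = True.
For the remaining variables, x3 = True, x4 = True, x5 = True, x6 = False, x7 = False, x8 = True, x9 = False works.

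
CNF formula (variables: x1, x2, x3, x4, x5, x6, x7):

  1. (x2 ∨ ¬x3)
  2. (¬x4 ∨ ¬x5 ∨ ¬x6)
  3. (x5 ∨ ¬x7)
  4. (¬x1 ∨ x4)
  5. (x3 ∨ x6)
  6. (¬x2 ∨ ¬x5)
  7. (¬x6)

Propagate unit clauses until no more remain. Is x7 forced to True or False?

(¬x6) is a unit clause: x6 = False.
(x3 ∨ x6): since x6 = False, the clause reduces to (x3). x3 = True.
(x2 ∨ ¬x3) with x3 = True leaves only x2, so x2 = True.
(¬x5 ∨ ¬x2) with x2 = True leaves only ¬x5, so x5 = False.
(¬x7 ∨ x5): since x5 = False, the clause reduces to (¬x7). x7 = False.

False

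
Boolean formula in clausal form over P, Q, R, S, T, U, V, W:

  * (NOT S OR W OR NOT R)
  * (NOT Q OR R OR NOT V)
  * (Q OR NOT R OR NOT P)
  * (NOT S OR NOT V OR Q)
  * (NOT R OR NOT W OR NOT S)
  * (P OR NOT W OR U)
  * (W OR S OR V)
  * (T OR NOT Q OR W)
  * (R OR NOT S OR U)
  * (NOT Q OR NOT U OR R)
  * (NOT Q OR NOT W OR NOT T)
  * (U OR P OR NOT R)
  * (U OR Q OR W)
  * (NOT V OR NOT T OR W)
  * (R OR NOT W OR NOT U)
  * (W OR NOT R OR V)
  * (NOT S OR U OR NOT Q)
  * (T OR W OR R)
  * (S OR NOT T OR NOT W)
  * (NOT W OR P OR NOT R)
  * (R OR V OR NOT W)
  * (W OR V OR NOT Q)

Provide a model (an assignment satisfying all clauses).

P=1, Q=1, R=1, S=0, T=0, U=0, V=0, W=1

Branch on P: take P = True.
The remaining clauses are satisfied by Q = True, R = True, S = False, T = False, U = False, V = False, W = True.
Every clause has at least one true literal under this assignment.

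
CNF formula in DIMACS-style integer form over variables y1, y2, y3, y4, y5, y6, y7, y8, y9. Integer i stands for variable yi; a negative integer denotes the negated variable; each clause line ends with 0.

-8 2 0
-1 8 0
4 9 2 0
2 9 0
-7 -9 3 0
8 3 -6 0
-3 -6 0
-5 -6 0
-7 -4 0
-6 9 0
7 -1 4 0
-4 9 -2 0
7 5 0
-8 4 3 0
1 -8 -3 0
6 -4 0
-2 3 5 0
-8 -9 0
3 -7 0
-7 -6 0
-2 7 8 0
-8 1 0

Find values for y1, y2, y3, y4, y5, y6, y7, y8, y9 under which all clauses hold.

y1 = T  y2 = T  y3 = T  y4 = F  y5 = T  y6 = F  y7 = T  y8 = T  y9 = F

Set y1 = True and propagate.
  then y8 is forced to True.
  then y2 is forced to True.
  then y9 is forced to False.
  then y6 is forced to False.
  then y4 is forced to False.
  then y7 is forced to True.
  then y3 is forced to True.
y5 is now unconstrained; take y5 = True.
Every clause has at least one true literal under this assignment.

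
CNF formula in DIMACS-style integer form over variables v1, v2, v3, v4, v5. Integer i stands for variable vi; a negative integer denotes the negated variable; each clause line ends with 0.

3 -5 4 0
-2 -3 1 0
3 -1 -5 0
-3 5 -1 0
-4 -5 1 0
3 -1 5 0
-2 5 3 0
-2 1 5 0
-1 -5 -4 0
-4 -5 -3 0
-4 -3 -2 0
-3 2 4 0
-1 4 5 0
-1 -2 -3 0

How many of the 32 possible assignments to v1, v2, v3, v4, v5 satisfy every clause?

The models are:
  v1=0 v2=0 v3=0 v4=0 v5=0
  v1=0 v2=0 v3=0 v4=1 v5=0
  v1=0 v2=0 v3=1 v4=1 v5=0
That's 3 in total.

3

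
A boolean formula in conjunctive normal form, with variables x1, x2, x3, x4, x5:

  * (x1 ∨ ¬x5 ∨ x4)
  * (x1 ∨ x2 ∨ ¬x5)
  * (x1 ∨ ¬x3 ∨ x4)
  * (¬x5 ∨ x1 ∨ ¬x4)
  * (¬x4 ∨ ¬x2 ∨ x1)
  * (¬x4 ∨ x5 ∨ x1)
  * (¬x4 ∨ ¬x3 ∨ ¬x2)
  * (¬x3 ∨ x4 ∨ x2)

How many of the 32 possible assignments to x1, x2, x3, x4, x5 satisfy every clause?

14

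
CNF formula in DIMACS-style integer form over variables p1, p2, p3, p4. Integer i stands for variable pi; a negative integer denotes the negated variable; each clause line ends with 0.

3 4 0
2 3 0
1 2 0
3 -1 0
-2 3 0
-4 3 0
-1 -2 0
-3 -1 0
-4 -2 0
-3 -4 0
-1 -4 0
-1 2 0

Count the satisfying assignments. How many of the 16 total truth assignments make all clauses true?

The models are:
  p1=0 p2=1 p3=1 p4=0
Count: 1.

1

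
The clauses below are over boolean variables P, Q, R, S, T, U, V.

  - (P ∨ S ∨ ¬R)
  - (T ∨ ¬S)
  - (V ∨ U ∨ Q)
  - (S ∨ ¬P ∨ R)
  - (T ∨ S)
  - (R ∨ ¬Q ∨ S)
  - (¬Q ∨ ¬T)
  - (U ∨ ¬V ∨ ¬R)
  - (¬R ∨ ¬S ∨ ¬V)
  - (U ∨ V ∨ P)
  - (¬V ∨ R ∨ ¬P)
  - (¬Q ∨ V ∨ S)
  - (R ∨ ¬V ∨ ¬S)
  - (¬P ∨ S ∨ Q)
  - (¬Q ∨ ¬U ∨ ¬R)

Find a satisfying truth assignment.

P=F, Q=F, R=F, S=F, T=T, U=F, V=T

Check each clause:
  1. (P ∨ ¬R ∨ S) — ¬R is true.
  2. (¬S ∨ T) — ¬S is true.
  3. (Q ∨ U ∨ V) — V is true.
  4. (S ∨ ¬P ∨ R) — ¬P is true.
  5. (S ∨ T) — T is true.
  6. (S ∨ R ∨ ¬Q) — ¬Q is true.
  7. (¬Q ∨ ¬T) — ¬Q is true.
  8. (¬V ∨ U ∨ ¬R) — ¬R is true.
  9. (¬R ∨ ¬S ∨ ¬V) — ¬S is true.
  10. (P ∨ U ∨ V) — V is true.
  11. (¬P ∨ ¬V ∨ R) — ¬P is true.
  12. (¬Q ∨ V ∨ S) — ¬Q is true.
  13. (¬S ∨ ¬V ∨ R) — ¬S is true.
  14. (¬P ∨ Q ∨ S) — ¬P is true.
  15. (¬U ∨ ¬Q ∨ ¬R) — ¬U is true.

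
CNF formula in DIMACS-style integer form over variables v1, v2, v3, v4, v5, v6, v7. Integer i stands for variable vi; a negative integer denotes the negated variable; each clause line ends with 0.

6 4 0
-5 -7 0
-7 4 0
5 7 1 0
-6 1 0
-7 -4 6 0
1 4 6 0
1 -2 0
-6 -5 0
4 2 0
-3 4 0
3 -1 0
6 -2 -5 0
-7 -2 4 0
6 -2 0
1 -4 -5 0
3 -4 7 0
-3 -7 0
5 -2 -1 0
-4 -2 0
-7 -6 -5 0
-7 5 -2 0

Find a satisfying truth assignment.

v1 = 1, v2 = 0, v3 = 1, v4 = 1, v5 = 1, v6 = 0, v7 = 0

Check each clause:
  1. (v4 || v6) — v4 is true.
  2. (!v7 || !v5) — !v7 is true.
  3. (v4 || !v7) — !v7 is true.
  4. (v1 || v7 || v5) — v1 is true.
  5. (!v6 || v1) — v1 is true.
  6. (v6 || !v7 || !v4) — !v7 is true.
  7. (v4 || v6 || v1) — v1 is true.
  8. (!v2 || v1) — v1 is true.
  9. (!v5 || !v6) — !v6 is true.
  10. (v2 || v4) — v4 is true.
  11. (!v3 || v4) — v4 is true.
  12. (v3 || !v1) — v3 is true.
  13. (!v2 || v6 || !v5) — !v2 is true.
  14. (v4 || !v2 || !v7) — !v7 is true.
  15. (!v2 || v6) — !v2 is true.
  16. (!v4 || v1 || !v5) — v1 is true.
  17. (!v4 || v7 || v3) — v3 is true.
  18. (!v3 || !v7) — !v7 is true.
  19. (!v1 || v5 || !v2) — v5 is true.
  20. (!v4 || !v2) — !v2 is true.
  21. (!v7 || !v5 || !v6) — !v7 is true.
  22. (!v7 || v5 || !v2) — !v7 is true.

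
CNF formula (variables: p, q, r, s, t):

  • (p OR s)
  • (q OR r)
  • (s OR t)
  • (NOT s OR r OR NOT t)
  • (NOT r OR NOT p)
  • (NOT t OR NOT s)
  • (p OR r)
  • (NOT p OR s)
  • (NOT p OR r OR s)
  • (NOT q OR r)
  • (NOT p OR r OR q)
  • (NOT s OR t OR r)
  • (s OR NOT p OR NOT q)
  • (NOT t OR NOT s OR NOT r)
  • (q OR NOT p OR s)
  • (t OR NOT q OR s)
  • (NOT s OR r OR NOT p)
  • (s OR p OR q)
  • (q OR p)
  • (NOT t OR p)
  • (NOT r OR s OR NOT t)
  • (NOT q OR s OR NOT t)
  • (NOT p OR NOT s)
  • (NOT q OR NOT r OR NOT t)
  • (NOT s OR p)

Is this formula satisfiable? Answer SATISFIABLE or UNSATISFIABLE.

UNSATISFIABLE

s = True:
  propagation gives t=False, r=True, p=False; an empty clause results — contradiction.
s = False:
  propagation gives p=True; an empty clause results — contradiction.
Every branch closes, so no satisfying assignment exists.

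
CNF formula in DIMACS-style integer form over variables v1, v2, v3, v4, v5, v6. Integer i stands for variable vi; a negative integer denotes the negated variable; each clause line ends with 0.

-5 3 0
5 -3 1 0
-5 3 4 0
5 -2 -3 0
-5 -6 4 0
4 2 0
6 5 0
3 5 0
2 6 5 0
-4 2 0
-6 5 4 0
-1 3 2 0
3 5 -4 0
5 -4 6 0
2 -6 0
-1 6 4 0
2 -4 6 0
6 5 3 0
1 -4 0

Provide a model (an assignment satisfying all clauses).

v1=True, v2=True, v3=True, v4=True, v5=True, v6=True

Check each clause:
  1. (v3 ∨ ¬v5) — v3 is true.
  2. (¬v3 ∨ v1 ∨ v5) — v1 is true.
  3. (¬v5 ∨ v3 ∨ v4) — v3 is true.
  4. (¬v2 ∨ v5 ∨ ¬v3) — v5 is true.
  5. (¬v5 ∨ ¬v6 ∨ v4) — v4 is true.
  6. (v2 ∨ v4) — v2 is true.
  7. (v6 ∨ v5) — v5 is true.
  8. (v3 ∨ v5) — v3 is true.
  9. (v6 ∨ v5 ∨ v2) — v2 is true.
  10. (v2 ∨ ¬v4) — v2 is true.
  11. (¬v6 ∨ v5 ∨ v4) — v4 is true.
  12. (v2 ∨ v3 ∨ ¬v1) — v2 is true.
  13. (v3 ∨ v5 ∨ ¬v4) — v3 is true.
  14. (¬v4 ∨ v6 ∨ v5) — v5 is true.
  15. (¬v6 ∨ v2) — v2 is true.
  16. (v4 ∨ v6 ∨ ¬v1) — v4 is true.
  17. (v6 ∨ v2 ∨ ¬v4) — v2 is true.
  18. (v5 ∨ v6 ∨ v3) — v3 is true.
  19. (¬v4 ∨ v1) — v1 is true.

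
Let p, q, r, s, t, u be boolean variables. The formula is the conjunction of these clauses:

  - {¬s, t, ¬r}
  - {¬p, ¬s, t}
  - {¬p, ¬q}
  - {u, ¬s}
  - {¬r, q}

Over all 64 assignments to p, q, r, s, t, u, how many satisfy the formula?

Case analysis on s and p:
  s=T, p=T: remaining (q,r,t,u) ∈ {(F,F,T,T)} — 1.
  s=T, p=F: 5 of the 16 assignments to (q,r,t,u) work.
  s=F, p=T: remaining (q,r,t,u) ∈ {(F,F,F,F); (F,F,F,T); (F,F,T,F); (F,F,T,T)} — 4.
  s=F, p=F: t, u free; 3 ways for (q,r) × 2^2 = 12.
Total: 1 + 5 + 4 + 12 = 22.

22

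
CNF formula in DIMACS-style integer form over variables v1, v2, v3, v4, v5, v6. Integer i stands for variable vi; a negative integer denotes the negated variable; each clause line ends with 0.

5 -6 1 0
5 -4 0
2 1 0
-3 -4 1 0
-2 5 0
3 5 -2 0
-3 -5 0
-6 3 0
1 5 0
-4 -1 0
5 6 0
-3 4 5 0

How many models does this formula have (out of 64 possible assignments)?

4

Satisfying assignments:
  v1=0 v2=1 v3=0 v4=0 v5=1 v6=0
  v1=0 v2=1 v3=0 v4=1 v5=1 v6=0
  v1=1 v2=0 v3=0 v4=0 v5=1 v6=0
  v1=1 v2=1 v3=0 v4=0 v5=1 v6=0
Count: 4.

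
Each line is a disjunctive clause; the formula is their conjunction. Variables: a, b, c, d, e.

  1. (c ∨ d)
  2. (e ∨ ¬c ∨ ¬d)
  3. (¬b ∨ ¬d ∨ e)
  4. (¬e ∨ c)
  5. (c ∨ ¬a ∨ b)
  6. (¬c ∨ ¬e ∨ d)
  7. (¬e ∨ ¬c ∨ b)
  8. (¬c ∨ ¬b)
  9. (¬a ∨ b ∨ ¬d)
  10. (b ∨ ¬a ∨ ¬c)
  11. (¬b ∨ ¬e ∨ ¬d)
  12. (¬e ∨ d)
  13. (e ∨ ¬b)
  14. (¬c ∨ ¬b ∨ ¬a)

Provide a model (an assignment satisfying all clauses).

a=False, b=False, c=True, d=False, e=False

Pure literal: a appears only negated; assign a = False.
Set b = False and propagate.
Set c = True and propagate.
  then e is forced to False.
  then d is forced to False.
Every clause has at least one true literal under this assignment.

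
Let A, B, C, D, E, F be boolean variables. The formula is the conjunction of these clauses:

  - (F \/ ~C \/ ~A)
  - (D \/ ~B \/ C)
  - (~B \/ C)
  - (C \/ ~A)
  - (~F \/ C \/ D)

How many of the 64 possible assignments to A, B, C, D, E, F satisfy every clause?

Case analysis on C and A:
  C=1, A=1: forces F=1; B, D, E free → 2^3 = 8.
  C=1, A=0: B, D, E, F free → 2^4 = 16.
  C=0, A=1: a clause becomes empty — 0.
  C=0, A=0: E free; 3 ways for (B,D,F) × 2^1 = 6.
Total: 8 + 16 + 0 + 6 = 30.

30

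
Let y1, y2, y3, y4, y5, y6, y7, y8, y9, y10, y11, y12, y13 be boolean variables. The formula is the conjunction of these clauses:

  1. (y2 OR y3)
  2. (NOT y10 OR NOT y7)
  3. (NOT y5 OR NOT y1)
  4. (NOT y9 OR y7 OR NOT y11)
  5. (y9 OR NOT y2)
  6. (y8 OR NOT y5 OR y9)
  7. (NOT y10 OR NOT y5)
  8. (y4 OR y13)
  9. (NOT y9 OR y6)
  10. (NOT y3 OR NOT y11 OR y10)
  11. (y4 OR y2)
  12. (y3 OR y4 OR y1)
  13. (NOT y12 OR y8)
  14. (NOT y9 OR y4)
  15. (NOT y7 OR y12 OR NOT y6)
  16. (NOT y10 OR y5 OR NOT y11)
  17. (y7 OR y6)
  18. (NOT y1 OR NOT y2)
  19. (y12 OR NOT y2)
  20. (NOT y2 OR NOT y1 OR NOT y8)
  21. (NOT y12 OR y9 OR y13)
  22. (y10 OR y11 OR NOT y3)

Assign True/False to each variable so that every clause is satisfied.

y1=True, y2=False, y3=True, y4=True, y5=False, y6=True, y7=False, y8=False, y9=True, y10=True, y11=False, y12=False, y13=True

Check each clause:
  1. (y2 OR y3) — y3 is true.
  2. (NOT y10 OR NOT y7) — NOT y7 is true.
  3. (NOT y5 OR NOT y1) — NOT y5 is true.
  4. (NOT y11 OR NOT y9 OR y7) — NOT y11 is true.
  5. (NOT y2 OR y9) — y9 is true.
  6. (y8 OR y9 OR NOT y5) — y9 is true.
  7. (NOT y5 OR NOT y10) — NOT y5 is true.
  8. (y13 OR y4) — y4 is true.
  9. (y6 OR NOT y9) — y6 is true.
  10. (NOT y3 OR y10 OR NOT y11) — NOT y11 is true.
  11. (y2 OR y4) — y4 is true.
  12. (y3 OR y1 OR y4) — y1 is true.
  13. (y8 OR NOT y12) — NOT y12 is true.
  14. (NOT y9 OR y4) — y4 is true.
  15. (NOT y7 OR y12 OR NOT y6) — NOT y7 is true.
  16. (y5 OR NOT y10 OR NOT y11) — NOT y11 is true.
  17. (y6 OR y7) — y6 is true.
  18. (NOT y1 OR NOT y2) — NOT y2 is true.
  19. (y12 OR NOT y2) — NOT y2 is true.
  20. (NOT y2 OR NOT y8 OR NOT y1) — NOT y8 is true.
  21. (y13 OR NOT y12 OR y9) — y9 is true.
  22. (NOT y3 OR y11 OR y10) — y10 is true.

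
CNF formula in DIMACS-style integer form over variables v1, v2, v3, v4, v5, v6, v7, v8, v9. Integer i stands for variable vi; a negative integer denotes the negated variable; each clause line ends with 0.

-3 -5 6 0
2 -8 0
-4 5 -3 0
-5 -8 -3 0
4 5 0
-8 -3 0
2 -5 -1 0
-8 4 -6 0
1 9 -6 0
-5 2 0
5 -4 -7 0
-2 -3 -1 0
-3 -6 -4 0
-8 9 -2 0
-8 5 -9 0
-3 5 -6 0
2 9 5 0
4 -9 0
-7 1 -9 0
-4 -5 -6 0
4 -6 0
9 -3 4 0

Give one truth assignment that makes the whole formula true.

v1=False, v2=True, v3=False, v4=True, v5=False, v6=False, v7=False, v8=False, v9=True

Pure literal: v3 appears only negated; assign v3 = False.
v7 occurs only negated in the remaining clauses — set v7 = False.
Try v1 = False.
For the remaining variables, v2 = True, v4 = True, v5 = False, v6 = False, v8 = False, v9 = True works.
Every clause has at least one true literal under this assignment.
Check each clause:
  1. (~v5 \/ ~v3 \/ v6) — ~v5 is true.
  2. (v2 \/ ~v8) — ~v8 is true.
  3. (v5 \/ ~v3 \/ ~v4) — ~v3 is true.
  4. (~v8 \/ ~v3 \/ ~v5) — ~v8 is true.
  5. (v5 \/ v4) — v4 is true.
  6. (~v3 \/ ~v8) — ~v8 is true.
  7. (v2 \/ ~v1 \/ ~v5) — v2 is true.
  8. (~v8 \/ ~v6 \/ v4) — ~v8 is true.
  9. (v9 \/ ~v6 \/ v1) — ~v6 is true.
  10. (v2 \/ ~v5) — v2 is true.
  11. (~v7 \/ ~v4 \/ v5) — ~v7 is true.
  12. (~v3 \/ ~v1 \/ ~v2) — ~v3 is true.
  13. (~v4 \/ ~v3 \/ ~v6) — ~v6 is true.
  14. (~v2 \/ ~v8 \/ v9) — ~v8 is true.
  15. (v5 \/ ~v8 \/ ~v9) — ~v8 is true.
  16. (~v3 \/ v5 \/ ~v6) — ~v3 is true.
  17. (v2 \/ v5 \/ v9) — v9 is true.
  18. (v4 \/ ~v9) — v4 is true.
  19. (~v7 \/ v1 \/ ~v9) — ~v7 is true.
  20. (~v5 \/ ~v6 \/ ~v4) — ~v6 is true.
  21. (~v6 \/ v4) — ~v6 is true.
  22. (~v3 \/ v4 \/ v9) — v9 is true.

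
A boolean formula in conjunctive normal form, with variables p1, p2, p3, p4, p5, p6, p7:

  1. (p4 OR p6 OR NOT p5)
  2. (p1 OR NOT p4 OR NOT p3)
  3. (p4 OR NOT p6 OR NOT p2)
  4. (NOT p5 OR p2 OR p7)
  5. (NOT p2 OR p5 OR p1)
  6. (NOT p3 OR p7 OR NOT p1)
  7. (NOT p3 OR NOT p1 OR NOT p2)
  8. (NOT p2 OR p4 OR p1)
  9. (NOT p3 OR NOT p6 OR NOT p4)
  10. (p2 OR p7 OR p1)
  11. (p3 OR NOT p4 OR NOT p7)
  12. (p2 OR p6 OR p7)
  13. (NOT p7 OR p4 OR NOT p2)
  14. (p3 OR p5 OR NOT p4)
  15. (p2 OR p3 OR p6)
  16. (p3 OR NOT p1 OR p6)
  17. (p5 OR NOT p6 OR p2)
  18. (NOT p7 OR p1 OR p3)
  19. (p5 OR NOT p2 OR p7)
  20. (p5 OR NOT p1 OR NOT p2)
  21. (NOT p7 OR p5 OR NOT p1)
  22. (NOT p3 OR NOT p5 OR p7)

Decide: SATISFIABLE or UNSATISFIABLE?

SATISFIABLE

Try p1 = False.
Branch on p2: take p2 = False.
  then p7 is forced to True.
  then p3 is forced to True.
  then p4 is forced to False.
The remaining clauses are satisfied by p5 = True, p6 = True.
So p1 = 0  p2 = 0  p3 = 1  p4 = 0  p5 = 1  p6 = 1  p7 = 1 is a satisfying assignment.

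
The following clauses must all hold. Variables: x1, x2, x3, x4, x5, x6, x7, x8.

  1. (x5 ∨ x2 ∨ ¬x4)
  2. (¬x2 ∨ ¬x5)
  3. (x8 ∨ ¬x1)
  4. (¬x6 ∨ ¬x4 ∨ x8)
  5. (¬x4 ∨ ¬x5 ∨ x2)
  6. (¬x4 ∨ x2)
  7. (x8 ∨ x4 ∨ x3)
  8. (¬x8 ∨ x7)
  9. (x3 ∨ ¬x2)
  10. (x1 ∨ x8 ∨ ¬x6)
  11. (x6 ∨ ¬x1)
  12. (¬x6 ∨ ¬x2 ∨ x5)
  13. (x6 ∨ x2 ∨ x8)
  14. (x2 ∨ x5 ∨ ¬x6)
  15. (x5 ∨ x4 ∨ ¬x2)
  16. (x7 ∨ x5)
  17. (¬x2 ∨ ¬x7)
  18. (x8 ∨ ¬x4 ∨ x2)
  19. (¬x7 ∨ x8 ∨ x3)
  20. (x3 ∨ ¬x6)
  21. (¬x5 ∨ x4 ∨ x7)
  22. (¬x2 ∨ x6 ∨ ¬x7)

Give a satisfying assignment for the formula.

x1 = F, x2 = F, x3 = T, x4 = F, x5 = T, x6 = T, x7 = T, x8 = T

Check each clause:
  1. (x5 ∨ ¬x4 ∨ x2) — ¬x4 is true.
  2. (¬x2 ∨ ¬x5) — ¬x2 is true.
  3. (¬x1 ∨ x8) — x8 is true.
  4. (¬x6 ∨ ¬x4 ∨ x8) — x8 is true.
  5. (¬x5 ∨ ¬x4 ∨ x2) — ¬x4 is true.
  6. (¬x4 ∨ x2) — ¬x4 is true.
  7. (x4 ∨ x8 ∨ x3) — x8 is true.
  8. (x7 ∨ ¬x8) — x7 is true.
  9. (x3 ∨ ¬x2) — x3 is true.
  10. (¬x6 ∨ x1 ∨ x8) — x8 is true.
  11. (x6 ∨ ¬x1) — x6 is true.
  12. (¬x6 ∨ x5 ∨ ¬x2) — x5 is true.
  13. (x2 ∨ x8 ∨ x6) — x8 is true.
  14. (x2 ∨ x5 ∨ ¬x6) — x5 is true.
  15. (x4 ∨ ¬x2 ∨ x5) — x5 is true.
  16. (x5 ∨ x7) — x5 is true.
  17. (¬x2 ∨ ¬x7) — ¬x2 is true.
  18. (x8 ∨ ¬x4 ∨ x2) — x8 is true.
  19. (x8 ∨ ¬x7 ∨ x3) — x8 is true.
  20. (¬x6 ∨ x3) — x3 is true.
  21. (x4 ∨ x7 ∨ ¬x5) — x7 is true.
  22. (x6 ∨ ¬x7 ∨ ¬x2) — ¬x2 is true.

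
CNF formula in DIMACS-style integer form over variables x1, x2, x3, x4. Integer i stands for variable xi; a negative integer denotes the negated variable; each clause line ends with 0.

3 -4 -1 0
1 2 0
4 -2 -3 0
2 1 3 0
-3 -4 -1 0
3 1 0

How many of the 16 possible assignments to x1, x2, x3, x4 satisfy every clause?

4

Satisfying assignments:
  x1=0 x2=1 x3=1 x4=1
  x1=1 x2=0 x3=0 x4=0
  x1=1 x2=0 x3=1 x4=0
  x1=1 x2=1 x3=0 x4=0
That's 4 in total.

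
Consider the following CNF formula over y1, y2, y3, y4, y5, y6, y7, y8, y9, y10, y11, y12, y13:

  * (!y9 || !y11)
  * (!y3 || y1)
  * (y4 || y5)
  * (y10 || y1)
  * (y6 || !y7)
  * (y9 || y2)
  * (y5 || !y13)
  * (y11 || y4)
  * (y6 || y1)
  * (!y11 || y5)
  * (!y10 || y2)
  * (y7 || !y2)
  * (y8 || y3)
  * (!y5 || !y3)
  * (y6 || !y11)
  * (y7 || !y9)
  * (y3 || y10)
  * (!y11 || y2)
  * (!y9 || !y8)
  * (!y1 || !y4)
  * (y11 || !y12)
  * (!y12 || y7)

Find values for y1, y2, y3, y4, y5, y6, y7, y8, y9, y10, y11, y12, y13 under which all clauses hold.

y1=False, y2=True, y3=False, y4=False, y5=True, y6=True, y7=True, y8=True, y9=False, y10=True, y11=True, y12=True, y13=True

Pure literal: y6 appears only positively; assign y6 = True.
Branch on y1: take y1 = False.
  then y3 is forced to False.
  then y10 is forced to True.
  then y2 is forced to True.
  then y7 is forced to True.
  then y8 is forced to True.
  then y9 is forced to False.
The remaining clauses are satisfied by y4 = False, y5 = True, y11 = True, y12 = True, y13 = True.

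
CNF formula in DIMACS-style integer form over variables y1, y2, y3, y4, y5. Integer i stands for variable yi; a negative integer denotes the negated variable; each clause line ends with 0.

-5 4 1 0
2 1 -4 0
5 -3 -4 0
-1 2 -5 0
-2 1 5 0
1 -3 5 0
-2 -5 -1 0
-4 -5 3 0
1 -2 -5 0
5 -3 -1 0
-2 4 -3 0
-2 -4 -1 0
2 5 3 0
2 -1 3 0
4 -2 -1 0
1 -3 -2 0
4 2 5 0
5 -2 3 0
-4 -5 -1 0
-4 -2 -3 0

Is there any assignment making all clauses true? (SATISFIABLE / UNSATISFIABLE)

y2 = True:
  y1 = True:
    propagation gives y5=False, y3=False; an empty clause results — contradiction.
  y1 = False:
    propagation gives y5=True; an empty clause results — contradiction.
y2 = False:
  y5 = True:
    propagation gives y1=False, y4=True; an empty clause results — contradiction.
  y5 = False:
    propagation gives y3=True, y4=False; an empty clause results — contradiction.
Every branch closes, so no satisfying assignment exists.

UNSATISFIABLE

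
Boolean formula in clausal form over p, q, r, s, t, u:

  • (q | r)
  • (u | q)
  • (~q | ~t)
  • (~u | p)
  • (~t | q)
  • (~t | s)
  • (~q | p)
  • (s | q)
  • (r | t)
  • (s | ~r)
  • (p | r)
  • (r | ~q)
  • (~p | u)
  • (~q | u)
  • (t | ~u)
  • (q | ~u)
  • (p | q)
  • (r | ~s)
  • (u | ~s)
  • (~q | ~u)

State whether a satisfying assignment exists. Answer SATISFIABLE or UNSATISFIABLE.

q = True:
  propagation gives t=False, p=True, r=True, s=True; an empty clause results — contradiction.
q = False:
  propagation gives r=True, u=True; an empty clause results — contradiction.
Every branch closes, so no satisfying assignment exists.

UNSATISFIABLE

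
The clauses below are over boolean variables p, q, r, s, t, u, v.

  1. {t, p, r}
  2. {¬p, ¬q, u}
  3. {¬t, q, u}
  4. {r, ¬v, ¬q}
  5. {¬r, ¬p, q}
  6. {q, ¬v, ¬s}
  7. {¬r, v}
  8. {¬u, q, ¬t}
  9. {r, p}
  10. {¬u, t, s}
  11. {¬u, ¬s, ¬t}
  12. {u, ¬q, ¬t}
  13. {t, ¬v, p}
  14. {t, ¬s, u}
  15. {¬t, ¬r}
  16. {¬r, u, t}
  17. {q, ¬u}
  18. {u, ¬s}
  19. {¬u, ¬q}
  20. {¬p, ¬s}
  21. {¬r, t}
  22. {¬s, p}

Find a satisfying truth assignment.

p = 1  q = 0  r = 0  s = 0  t = 0  u = 0  v = 0

Try p = True.
  then s is forced to False.
For the remaining variables, q = False, r = False, t = False, u = False, v = False works.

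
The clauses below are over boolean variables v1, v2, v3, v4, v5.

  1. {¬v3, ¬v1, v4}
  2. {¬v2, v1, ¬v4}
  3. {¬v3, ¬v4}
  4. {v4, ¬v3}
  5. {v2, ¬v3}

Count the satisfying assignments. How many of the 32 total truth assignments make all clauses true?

Split on v3, then v4.
  v3=T, v4=T: a clause becomes empty — 0.
  v3=T, v4=F: a clause becomes empty — 0.
  v3=F, v4=T: v5 free; 3 ways for (v1,v2) × 2^1 = 6.
  v3=F, v4=F: v1, v2, v5 free → 2^3 = 8.
Total: 0 + 0 + 6 + 8 = 14.

14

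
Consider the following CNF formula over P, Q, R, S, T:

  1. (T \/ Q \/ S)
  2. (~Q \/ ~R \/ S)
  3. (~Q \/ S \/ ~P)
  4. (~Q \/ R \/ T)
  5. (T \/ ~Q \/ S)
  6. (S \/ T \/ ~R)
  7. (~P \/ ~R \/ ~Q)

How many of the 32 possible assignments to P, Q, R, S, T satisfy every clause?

17

Case analysis on Q and S:
  Q=1, S=1: remaining (P,R,T) ∈ {(0,0,1); (0,1,0); (0,1,1); (1,0,1)} — 4.
  Q=1, S=0: remaining (P,R,T) ∈ {(0,0,1)} — 1.
  Q=0, S=1: P, R, T free → 2^3 = 8.
  Q=0, S=0: remaining (P,R,T) ∈ {(0,0,1); (0,1,1); (1,0,1); (1,1,1)} — 4.
Total: 4 + 1 + 8 + 4 = 17.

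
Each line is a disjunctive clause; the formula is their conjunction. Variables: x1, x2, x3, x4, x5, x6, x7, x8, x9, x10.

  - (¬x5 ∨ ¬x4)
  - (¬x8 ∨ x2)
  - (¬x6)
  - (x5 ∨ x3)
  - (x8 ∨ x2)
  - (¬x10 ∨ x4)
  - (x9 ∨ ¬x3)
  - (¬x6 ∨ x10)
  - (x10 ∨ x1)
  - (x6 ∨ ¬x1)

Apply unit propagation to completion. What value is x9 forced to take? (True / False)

(¬x6) stands alone — x6 = False.
From (¬x1 ∨ x6) and x6 = False: x1 = False.
From (x1 ∨ x10) and x1 = False: x10 = True.
(¬x10 ∨ x4) with x10 = True leaves only x4, so x4 = True.
In (¬x4 ∨ ¬x5), ¬x4 is now false; ¬x5 must hold, so x5 = False.
(x3 ∨ x5) with x5 = False leaves only x3, so x3 = True.
(¬x3 ∨ x9): since x3 = True, the clause reduces to (x9). x9 = True.

True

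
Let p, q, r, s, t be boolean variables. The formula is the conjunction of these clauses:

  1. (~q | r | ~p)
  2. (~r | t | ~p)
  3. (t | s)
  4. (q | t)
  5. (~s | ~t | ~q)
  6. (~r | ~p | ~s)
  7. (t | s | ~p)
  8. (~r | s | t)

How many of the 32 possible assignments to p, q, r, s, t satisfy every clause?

Split on t, then s.
  t=1, s=1: remaining (p,q,r) ∈ {(0,0,0); (0,0,1); (1,0,0)} — 3.
  t=1, s=0: 7 of the 8 assignments to (p,q,r) work.
  t=0, s=1: remaining (p,q,r) ∈ {(0,1,0); (0,1,1)} — 2.
  t=0, s=0: a clause becomes empty — 0.
Total: 3 + 7 + 2 + 0 = 12.

12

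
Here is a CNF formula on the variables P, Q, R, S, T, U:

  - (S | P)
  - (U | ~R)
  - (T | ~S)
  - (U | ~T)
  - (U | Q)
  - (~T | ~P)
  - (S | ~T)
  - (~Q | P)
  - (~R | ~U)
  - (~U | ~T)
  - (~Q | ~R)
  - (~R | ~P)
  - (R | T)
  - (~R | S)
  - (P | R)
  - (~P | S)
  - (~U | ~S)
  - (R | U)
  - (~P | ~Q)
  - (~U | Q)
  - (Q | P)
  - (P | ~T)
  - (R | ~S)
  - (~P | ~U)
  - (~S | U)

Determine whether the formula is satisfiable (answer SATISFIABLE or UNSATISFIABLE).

UNSATISFIABLE

P = True:
  propagation gives T=False, S=False; an empty clause results — contradiction.
P = False:
  propagation gives S=True, T=True; an empty clause results — contradiction.
Every branch closes, so no satisfying assignment exists.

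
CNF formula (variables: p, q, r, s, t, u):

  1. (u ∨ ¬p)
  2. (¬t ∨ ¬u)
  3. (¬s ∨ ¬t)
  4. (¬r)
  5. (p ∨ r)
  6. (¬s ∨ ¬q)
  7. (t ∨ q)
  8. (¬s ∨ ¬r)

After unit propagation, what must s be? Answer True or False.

Unit clause (¬r) sets r = False.
In (r ∨ p), r is now false; p must hold, so p = True.
From (¬p ∨ u) and p = True: u = True.
From (¬u ∨ ¬t) and u = True: t = False.
(t ∨ q): since t = False, the clause reduces to (q). q = True.
(¬q ∨ ¬s): since q = True, the clause reduces to (¬s). s = False.

False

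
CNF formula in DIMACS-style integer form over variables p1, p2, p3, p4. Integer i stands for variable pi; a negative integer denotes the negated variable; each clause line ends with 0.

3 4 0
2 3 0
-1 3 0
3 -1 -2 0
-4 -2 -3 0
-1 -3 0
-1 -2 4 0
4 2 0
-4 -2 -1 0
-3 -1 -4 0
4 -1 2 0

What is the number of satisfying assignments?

Satisfying assignments:
  p1=0 p2=0 p3=1 p4=1
  p1=0 p2=1 p3=0 p4=1
  p1=0 p2=1 p3=1 p4=0
Count: 3.

3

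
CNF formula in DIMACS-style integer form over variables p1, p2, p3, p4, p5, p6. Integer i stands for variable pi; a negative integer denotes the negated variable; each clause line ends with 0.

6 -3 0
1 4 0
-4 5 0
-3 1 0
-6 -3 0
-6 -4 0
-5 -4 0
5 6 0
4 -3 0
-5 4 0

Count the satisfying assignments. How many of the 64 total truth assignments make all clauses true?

2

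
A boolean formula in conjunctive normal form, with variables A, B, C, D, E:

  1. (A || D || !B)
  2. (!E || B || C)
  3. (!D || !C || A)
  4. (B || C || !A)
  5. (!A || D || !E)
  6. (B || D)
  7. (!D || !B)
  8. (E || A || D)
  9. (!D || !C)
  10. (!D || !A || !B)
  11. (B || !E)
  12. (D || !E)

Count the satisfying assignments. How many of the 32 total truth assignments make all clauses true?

3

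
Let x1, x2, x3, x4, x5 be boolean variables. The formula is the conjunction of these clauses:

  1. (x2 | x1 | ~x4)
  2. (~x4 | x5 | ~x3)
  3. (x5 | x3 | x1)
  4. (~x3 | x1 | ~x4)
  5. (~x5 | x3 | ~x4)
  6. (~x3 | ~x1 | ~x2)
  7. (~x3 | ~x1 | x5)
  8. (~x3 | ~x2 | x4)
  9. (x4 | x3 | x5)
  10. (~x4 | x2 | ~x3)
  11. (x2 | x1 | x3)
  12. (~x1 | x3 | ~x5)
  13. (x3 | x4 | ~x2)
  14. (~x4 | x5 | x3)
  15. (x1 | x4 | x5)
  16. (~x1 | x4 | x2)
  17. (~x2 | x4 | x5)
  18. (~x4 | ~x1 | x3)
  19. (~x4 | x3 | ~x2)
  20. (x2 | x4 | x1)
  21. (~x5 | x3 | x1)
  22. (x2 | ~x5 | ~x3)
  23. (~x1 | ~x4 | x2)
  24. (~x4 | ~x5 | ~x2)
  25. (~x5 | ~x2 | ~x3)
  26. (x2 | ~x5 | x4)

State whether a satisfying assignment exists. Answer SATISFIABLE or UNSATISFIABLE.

UNSATISFIABLE

x3 = True:
  x2 = True:
    propagation gives x1=False, x4=False; an empty clause results — contradiction.
  x2 = False:
    propagation gives x4=False, x1=False; an empty clause results — contradiction.
x3 = False:
  x4 = True:
    propagation gives x5=False; an empty clause results — contradiction.
  x4 = False:
    propagation gives x5=True, x1=False; an empty clause results — contradiction.
Every branch closes, so no satisfying assignment exists.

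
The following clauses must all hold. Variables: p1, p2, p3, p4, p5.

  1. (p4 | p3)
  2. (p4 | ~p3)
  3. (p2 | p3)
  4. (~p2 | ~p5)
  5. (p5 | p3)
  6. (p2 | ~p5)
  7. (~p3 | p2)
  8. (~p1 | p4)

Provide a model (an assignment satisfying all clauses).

p1=F, p2=T, p3=T, p4=T, p5=F

p1 occurs only negated in the remaining clauses — set p1 = False.
Pure literal: p4 appears only positively; assign p4 = True.
Branch on p2: take p2 = True.
  then p5 is forced to False.
  then p3 is forced to True.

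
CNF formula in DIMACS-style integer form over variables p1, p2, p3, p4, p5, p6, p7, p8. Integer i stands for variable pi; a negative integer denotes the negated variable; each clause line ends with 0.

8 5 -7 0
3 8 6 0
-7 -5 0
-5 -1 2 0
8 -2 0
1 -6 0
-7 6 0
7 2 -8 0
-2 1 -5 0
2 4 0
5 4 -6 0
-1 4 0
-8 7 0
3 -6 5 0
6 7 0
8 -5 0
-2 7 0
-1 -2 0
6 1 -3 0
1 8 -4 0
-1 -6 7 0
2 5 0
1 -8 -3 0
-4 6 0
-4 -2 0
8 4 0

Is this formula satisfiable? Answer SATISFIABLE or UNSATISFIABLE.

UNSATISFIABLE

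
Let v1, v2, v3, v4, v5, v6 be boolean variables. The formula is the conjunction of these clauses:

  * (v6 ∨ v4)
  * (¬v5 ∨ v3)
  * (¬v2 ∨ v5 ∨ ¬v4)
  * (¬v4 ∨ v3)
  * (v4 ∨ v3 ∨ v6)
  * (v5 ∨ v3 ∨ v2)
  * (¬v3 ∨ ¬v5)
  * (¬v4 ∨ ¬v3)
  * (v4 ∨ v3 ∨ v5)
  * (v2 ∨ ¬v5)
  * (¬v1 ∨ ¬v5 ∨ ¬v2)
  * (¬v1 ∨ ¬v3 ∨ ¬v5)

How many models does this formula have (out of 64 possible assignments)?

4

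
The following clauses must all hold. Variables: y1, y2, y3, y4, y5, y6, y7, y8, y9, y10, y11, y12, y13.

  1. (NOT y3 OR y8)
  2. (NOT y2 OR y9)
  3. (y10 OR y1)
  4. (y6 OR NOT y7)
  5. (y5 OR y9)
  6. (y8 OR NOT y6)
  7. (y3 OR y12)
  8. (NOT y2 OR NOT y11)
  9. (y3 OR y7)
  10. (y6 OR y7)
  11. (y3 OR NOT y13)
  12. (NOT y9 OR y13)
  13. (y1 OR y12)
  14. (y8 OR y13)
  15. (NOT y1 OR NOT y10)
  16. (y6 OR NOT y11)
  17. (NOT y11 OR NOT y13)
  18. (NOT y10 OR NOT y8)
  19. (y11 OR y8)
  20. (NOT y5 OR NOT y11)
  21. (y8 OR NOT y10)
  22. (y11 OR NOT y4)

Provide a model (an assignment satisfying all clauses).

y1 = 1, y2 = 1, y3 = 1, y4 = 0, y5 = 0, y6 = 1, y7 = 0, y8 = 1, y9 = 1, y10 = 0, y11 = 0, y12 = 1, y13 = 1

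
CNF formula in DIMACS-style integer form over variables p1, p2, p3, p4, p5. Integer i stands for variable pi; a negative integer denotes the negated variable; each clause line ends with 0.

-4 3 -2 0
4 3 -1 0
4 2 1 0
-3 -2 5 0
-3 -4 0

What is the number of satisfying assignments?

10

Case analysis on p3 and p4:
  p3=1, p4=1: a clause becomes empty — 0.
  p3=1, p4=0: remaining (p1,p2,p5) ∈ {(0,1,1); (1,0,0); (1,0,1); (1,1,1)} — 4.
  p3=0, p4=1: remaining (p1,p2,p5) ∈ {(0,0,0); (0,0,1); (1,0,0); (1,0,1)} — 4.
  p3=0, p4=0: remaining (p1,p2,p5) ∈ {(0,1,0); (0,1,1)} — 2.
Total: 0 + 4 + 4 + 2 = 10.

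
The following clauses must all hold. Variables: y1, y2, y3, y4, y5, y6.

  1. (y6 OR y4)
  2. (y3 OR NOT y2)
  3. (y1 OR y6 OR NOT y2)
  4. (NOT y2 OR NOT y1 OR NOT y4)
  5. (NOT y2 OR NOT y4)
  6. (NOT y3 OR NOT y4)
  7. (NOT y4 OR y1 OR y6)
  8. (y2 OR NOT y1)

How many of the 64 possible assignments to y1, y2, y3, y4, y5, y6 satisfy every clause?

Split on y2, then y4.
  y2=1, y4=1: a clause becomes empty — 0.
  y2=1, y4=0: remaining (y1,y3,y5,y6) ∈ {(0,1,0,1); (0,1,1,1); (1,1,0,1); (1,1,1,1)} — 4.
  y2=0, y4=1: remaining (y1,y3,y5,y6) ∈ {(0,0,0,1); (0,0,1,1)} — 2.
  y2=0, y4=0: remaining (y1,y3,y5,y6) ∈ {(0,0,0,1); (0,0,1,1); (0,1,0,1); (0,1,1,1)} — 4.
Total: 0 + 4 + 2 + 4 = 10.

10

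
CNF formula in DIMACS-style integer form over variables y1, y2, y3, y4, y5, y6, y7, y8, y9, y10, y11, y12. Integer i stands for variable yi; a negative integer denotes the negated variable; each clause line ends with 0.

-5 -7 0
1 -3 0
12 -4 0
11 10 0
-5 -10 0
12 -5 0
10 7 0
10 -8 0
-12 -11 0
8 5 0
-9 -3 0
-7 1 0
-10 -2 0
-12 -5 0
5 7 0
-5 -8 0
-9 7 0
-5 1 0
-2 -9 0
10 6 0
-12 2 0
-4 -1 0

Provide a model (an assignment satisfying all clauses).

Pure literal: y3 appears only negated; assign y3 = False.
y4 occurs only negated in the remaining clauses — set y4 = False.
Set y1 = True and propagate.
Branch on y2: take y2 = False.
  then y12 is forced to False.
  then y5 is forced to False.
  then y8 is forced to True.
  then y10 is forced to True.
  then y7 is forced to True.
y6, y9, y11 are now unconstrained; take y6 = False, y9 = False, y11 = False.

y1=T, y2=F, y3=F, y4=F, y5=F, y6=F, y7=T, y8=T, y9=F, y10=T, y11=F, y12=F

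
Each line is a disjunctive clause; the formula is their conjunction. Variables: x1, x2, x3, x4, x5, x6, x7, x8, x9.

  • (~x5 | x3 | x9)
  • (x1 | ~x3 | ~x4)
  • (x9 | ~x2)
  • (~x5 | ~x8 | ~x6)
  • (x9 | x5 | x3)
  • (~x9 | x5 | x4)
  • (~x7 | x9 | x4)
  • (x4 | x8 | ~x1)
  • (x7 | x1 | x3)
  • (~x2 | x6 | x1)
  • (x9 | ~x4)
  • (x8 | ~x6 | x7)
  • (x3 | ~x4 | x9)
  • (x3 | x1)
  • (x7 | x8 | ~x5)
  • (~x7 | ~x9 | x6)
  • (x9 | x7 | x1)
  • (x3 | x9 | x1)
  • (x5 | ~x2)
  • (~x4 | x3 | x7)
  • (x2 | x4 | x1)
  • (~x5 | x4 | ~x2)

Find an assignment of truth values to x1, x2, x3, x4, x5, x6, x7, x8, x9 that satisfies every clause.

Set x1 = True and propagate.
Set x2 = False and propagate.
Branch on x3: take x3 = True.
For the remaining variables, x4 = True, x5 = False, x6 = True, x7 = True, x8 = True, x9 = True works.

x1=T, x2=F, x3=T, x4=T, x5=F, x6=T, x7=T, x8=T, x9=T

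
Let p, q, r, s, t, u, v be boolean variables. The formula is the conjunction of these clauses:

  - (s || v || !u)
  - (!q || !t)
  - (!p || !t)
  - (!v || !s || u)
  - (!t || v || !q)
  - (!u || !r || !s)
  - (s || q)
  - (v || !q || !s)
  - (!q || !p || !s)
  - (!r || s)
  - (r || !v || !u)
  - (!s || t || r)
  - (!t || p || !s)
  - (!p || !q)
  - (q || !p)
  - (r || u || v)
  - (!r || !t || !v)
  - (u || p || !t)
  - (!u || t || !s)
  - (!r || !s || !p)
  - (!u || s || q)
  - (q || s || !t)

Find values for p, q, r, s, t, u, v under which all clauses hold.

p=False  q=True  r=False  s=False  t=False  u=False  v=True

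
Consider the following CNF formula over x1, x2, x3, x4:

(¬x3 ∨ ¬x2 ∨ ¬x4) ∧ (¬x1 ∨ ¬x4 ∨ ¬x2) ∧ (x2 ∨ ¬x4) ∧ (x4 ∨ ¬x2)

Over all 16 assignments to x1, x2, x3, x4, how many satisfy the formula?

The models are:
  x1=F x2=F x3=F x4=F
  x1=F x2=F x3=T x4=F
  x1=F x2=T x3=F x4=T
  x1=T x2=F x3=F x4=F
  x1=T x2=F x3=T x4=F
That's 5 in total.

5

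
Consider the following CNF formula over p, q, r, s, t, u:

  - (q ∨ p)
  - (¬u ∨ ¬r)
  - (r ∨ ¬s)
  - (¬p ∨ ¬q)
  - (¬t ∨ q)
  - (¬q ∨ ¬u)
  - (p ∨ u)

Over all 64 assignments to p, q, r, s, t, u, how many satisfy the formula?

4

Satisfying assignments:
  p=T q=F r=F s=F t=F u=F
  p=T q=F r=F s=F t=F u=T
  p=T q=F r=T s=F t=F u=F
  p=T q=F r=T s=T t=F u=F
That's 4 in total.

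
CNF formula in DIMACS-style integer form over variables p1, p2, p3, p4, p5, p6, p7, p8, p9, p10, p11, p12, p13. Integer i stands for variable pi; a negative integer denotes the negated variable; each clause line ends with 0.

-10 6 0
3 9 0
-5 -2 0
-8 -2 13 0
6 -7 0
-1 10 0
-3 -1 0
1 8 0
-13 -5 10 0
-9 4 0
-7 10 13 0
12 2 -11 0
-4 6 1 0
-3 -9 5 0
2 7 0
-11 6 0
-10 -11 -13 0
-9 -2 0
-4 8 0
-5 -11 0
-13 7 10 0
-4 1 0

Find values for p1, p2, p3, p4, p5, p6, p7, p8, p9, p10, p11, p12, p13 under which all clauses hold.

p1=True, p2=False, p3=False, p4=True, p5=False, p6=True, p7=True, p8=True, p9=True, p10=True, p11=False, p12=False, p13=True

p6 occurs only positively in the remaining clauses — set p6 = True.
Pure literal: p11 appears only negated; assign p11 = False.
Branch on p1: take p1 = True.
  then p10 is forced to True.
  then p3 is forced to False.
  then p9 is forced to True.
  then p4 is forced to True.
  then p2 is forced to False.
  then p7 is forced to True.
  then p8 is forced to True.
p5, p12, p13 are now unconstrained; take p5 = False, p12 = False, p13 = True.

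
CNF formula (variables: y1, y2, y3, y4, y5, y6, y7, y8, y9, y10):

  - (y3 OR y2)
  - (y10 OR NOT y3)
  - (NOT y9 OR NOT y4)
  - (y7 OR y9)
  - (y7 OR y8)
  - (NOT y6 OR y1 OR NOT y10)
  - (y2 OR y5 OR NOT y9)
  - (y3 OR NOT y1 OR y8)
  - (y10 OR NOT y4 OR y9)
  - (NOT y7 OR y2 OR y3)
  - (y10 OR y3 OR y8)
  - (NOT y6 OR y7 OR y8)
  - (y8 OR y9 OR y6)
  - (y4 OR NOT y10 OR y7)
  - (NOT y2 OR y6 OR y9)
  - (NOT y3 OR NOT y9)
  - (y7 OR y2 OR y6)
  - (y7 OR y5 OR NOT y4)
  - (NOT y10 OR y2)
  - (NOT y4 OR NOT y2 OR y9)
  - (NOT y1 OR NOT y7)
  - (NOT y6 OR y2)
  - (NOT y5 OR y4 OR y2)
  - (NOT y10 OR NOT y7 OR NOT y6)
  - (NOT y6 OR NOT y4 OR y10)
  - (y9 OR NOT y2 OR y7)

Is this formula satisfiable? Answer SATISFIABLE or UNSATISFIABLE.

SATISFIABLE

Pure literal: y8 appears only positively; assign y8 = True.
Try y1 = False.
Branch on y2: take y2 = True.
Set y3 = False and propagate.
The remaining clauses are satisfied by y4 = False, y5 = True, y6 = False, y7 = True, y9 = True, y10 = False.
So y1=False  y2=True  y3=False  y4=False  y5=True  y6=False  y7=True  y8=True  y9=True  y10=False is a satisfying assignment.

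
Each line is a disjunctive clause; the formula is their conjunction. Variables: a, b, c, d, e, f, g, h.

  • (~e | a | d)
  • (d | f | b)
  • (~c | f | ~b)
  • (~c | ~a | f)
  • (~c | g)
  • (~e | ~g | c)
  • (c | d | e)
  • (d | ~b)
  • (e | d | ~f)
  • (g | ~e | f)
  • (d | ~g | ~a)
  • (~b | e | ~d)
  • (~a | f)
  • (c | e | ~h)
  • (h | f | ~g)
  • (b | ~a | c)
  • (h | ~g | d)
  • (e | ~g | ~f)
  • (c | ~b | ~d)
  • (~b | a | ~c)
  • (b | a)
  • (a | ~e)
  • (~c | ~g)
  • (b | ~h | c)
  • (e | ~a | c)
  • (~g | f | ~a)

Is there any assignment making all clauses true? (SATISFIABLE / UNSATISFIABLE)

c = True:
  propagation gives g=True; an empty clause results — contradiction.
c = False:
  e = True:
    propagation gives g=False, f=True, a=True, b=True; an empty clause results — contradiction.
  e = False:
    propagation gives d=True, b=False, h=False, a=False; an empty clause results — contradiction.
Every branch closes, so no satisfying assignment exists.

UNSATISFIABLE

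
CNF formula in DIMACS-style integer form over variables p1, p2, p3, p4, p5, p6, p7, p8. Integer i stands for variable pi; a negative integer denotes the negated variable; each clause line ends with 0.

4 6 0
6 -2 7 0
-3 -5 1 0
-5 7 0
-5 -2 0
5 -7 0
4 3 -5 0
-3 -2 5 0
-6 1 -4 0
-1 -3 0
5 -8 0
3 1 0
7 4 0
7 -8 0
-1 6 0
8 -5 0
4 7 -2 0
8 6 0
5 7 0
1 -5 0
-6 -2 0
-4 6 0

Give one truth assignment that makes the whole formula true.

p1=True, p2=False, p3=False, p4=True, p5=True, p6=True, p7=True, p8=True

Check each clause:
  1. (p4 | p6) — p4 is true.
  2. (~p2 | p6 | p7) — ~p2 is true.
  3. (~p5 | ~p3 | p1) — p1 is true.
  4. (~p5 | p7) — p7 is true.
  5. (~p5 | ~p2) — ~p2 is true.
  6. (p5 | ~p7) — p5 is true.
  7. (p4 | p3 | ~p5) — p4 is true.
  8. (p5 | ~p2 | ~p3) — ~p3 is true.
  9. (p1 | ~p6 | ~p4) — p1 is true.
  10. (~p1 | ~p3) — ~p3 is true.
  11. (~p8 | p5) — p5 is true.
  12. (p3 | p1) — p1 is true.
  13. (p4 | p7) — p4 is true.
  14. (~p8 | p7) — p7 is true.
  15. (~p1 | p6) — p6 is true.
  16. (p8 | ~p5) — p8 is true.
  17. (p4 | ~p2 | p7) — p4 is true.
  18. (p8 | p6) — p8 is true.
  19. (p5 | p7) — p5 is true.
  20. (p1 | ~p5) — p1 is true.
  21. (~p6 | ~p2) — ~p2 is true.
  22. (p6 | ~p4) — p6 is true.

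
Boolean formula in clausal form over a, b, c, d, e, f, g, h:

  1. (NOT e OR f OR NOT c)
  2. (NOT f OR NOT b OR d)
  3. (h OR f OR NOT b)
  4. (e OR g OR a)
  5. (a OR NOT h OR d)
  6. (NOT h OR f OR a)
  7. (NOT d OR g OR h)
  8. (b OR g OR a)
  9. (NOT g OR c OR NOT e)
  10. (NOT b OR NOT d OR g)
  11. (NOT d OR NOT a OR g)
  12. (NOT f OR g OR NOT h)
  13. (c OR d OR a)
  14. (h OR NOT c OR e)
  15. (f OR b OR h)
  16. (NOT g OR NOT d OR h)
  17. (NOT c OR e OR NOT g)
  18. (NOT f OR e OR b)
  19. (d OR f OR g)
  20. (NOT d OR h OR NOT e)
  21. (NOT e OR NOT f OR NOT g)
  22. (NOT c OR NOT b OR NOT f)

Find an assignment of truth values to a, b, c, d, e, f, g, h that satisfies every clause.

a = T, b = T, c = F, d = F, e = F, f = F, g = T, h = T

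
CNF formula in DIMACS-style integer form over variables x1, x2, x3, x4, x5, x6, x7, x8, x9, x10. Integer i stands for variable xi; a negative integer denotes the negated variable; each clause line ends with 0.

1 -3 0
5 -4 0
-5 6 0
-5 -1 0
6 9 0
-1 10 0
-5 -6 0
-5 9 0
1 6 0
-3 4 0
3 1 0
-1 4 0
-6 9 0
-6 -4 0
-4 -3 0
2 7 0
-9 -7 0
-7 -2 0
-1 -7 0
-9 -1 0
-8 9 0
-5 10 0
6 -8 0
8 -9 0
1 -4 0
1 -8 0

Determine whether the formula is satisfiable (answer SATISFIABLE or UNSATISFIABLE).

UNSATISFIABLE

x1 = True:
  propagation gives x5=False, x4=False; an empty clause results — contradiction.
x1 = False:
  propagation gives x3=False; an empty clause results — contradiction.
Every branch closes, so no satisfying assignment exists.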